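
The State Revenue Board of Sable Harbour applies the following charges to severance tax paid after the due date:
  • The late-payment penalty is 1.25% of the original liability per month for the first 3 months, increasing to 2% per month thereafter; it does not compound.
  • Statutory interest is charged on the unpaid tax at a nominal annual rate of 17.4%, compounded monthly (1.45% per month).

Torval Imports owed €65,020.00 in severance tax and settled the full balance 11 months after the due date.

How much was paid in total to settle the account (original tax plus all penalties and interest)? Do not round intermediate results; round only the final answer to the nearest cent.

Penalty, months 1–3: 3 × 1.25% × €65,020.00 = €2,438.25
Penalty, months 4–11: 8 × 2% × €65,020.00 = €10,403.20
Interest: €65,020.00 × ((1 + 0.0145)^11 − 1) = €65,020.00 × 0.1715817… = €11,156.2396…
Total = €65,020.00 + €12,841.4500 + €11,156.2396… = €89,017.69

€89,017.69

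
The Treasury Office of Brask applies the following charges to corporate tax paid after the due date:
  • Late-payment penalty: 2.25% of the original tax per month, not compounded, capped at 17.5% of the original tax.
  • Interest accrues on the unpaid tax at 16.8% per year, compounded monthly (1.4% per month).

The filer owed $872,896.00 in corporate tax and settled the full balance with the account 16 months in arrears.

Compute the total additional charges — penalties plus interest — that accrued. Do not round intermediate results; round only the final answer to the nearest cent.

$370,220.48

Penalty (uncapped): 16 × 2.25% × $872,896.00 = $314,242.56; cap = 17.5% × $872,896.00 = $152,756.80 → penalty = $152,756.80
Interest: $872,896.00 × ((1 + 0.014)^16 − 1) = $872,896.00 × 0.2491290… = $217,463.6795…
Penalties + interest = $152,756.8000 + $217,463.6795… = $370,220.48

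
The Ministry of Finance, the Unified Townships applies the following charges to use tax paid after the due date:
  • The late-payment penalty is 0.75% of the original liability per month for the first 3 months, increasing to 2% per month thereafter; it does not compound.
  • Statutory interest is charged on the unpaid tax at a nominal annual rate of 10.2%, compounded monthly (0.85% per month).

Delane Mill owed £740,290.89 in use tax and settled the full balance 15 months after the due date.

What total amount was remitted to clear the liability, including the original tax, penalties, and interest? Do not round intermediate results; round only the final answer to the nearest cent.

Penalty, months 1–3: 3 × 0.75% × £740,290.89 = £16,656.55…
Penalty, months 4–15: 12 × 2% × £740,290.89 = £177,669.81…
Interest: £740,290.89 × ((1 + 0.0085)^15 − 1) = £740,290.89 × 0.1353729… = £100,215.3523…
Total = £740,290.89 + £194,326.3586… + £100,215.3523… = £1,034,832.60

£1,034,832.60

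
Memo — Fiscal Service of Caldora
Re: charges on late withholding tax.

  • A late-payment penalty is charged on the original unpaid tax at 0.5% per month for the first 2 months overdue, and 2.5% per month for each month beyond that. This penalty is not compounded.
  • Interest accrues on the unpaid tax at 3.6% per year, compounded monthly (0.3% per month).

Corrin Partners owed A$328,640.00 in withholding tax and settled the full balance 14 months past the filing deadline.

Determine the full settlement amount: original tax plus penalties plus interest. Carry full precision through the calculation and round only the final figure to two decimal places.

A$444,593.69

Penalty, months 1–2: 2 × 0.5% × A$328,640.00 = A$3,286.40
Penalty, months 3–14: 12 × 2.5% × A$328,640.00 = A$98,592.00
Interest: A$328,640.00 × ((1 + 0.003)^14 − 1) = A$328,640.00 × 0.0428289… = A$14,075.2928…
Total = A$328,640.00 + A$101,878.4000 + A$14,075.2928… = A$444,593.69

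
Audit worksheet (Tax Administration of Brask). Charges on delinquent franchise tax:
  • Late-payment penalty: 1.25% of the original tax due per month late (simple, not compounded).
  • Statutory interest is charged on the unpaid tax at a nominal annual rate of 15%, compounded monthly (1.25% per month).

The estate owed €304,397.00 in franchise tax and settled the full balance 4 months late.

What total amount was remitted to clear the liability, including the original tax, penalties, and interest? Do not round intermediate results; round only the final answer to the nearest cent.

Late-payment penalty = 1.25% × €304,397.00 × 4 mo = €15,219.85
Interest: €304,397.00 × ((1 + 0.0125)^4 − 1) = €304,397.00 × 0.0509453… = €15,507.6077…
Total = €304,397.00 + €15,219.8500 + €15,507.6077… = €335,124.46

€335,124.46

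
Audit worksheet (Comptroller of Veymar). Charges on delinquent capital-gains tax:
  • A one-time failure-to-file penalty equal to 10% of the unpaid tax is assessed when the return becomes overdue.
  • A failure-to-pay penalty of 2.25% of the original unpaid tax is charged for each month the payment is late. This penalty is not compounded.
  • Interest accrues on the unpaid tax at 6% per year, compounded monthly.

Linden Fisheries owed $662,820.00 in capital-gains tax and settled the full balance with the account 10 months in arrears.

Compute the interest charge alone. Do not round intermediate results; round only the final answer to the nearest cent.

Interest (6%/yr ÷ 12 = 0.5%/month): $662,820.00 × ((1 + 0.005)^10 − 1) = $33,896.7023…

$33,896.70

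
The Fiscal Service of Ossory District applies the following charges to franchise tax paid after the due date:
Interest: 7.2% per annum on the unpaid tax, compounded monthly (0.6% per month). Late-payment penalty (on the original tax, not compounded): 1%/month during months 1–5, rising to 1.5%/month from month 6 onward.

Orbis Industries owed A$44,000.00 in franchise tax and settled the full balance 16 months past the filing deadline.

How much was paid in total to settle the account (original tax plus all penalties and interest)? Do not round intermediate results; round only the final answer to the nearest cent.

Penalty, months 1–5: 5 × 1% × A$44,000.00 = A$2,200.00
Penalty, months 6–16: 11 × 1.5% × A$44,000.00 = A$7,260.00
Interest: A$44,000.00 × ((1 + 0.006)^16 − 1) = A$44,000.00 × 0.1004434… = A$4,419.5075…
Total = A$44,000.00 + A$9,460.0000 + A$4,419.5075… = A$57,879.51

A$57,879.51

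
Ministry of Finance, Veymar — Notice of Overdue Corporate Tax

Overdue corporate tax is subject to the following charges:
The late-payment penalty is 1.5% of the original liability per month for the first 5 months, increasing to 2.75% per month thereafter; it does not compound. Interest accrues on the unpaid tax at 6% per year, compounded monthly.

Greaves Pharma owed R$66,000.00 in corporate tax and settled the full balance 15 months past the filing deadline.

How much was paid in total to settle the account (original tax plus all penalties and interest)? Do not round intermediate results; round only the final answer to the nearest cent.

R$94,227.06

Penalty, months 1–5: 5 × 1.5% × R$66,000.00 = R$4,950.00
Penalty, months 6–15: 10 × 2.75% × R$66,000.00 = R$18,150.00
Interest (6%/yr ÷ 12 = 0.5%/month): R$66,000.00 × ((1 + 0.005)^15 − 1) = R$5,127.0607…
Total = R$66,000.00 + R$23,100.0000 + R$5,127.0607… = R$94,227.06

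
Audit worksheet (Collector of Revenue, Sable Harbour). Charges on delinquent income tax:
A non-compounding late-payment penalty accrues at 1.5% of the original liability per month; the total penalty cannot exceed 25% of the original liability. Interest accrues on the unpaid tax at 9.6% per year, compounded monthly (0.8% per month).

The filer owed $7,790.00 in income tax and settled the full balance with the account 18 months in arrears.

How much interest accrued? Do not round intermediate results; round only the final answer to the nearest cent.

Interest: $7,790.00 × ((1 + 0.008)^18 − 1) = $7,790.00 × 0.1542226… = $1,201.3941…

$1,201.39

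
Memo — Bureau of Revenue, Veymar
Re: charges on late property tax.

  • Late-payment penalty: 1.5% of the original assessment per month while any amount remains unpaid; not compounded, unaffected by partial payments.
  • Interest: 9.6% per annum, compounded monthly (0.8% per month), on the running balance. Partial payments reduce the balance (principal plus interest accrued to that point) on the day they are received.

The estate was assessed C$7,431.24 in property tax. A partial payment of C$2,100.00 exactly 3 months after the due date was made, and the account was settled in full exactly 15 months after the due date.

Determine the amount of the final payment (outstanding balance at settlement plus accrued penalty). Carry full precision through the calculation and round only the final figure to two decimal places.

C$7,736.02

Balance at month 3: C$7,431.2400 × (1 + 0.008)^3 = C$7,611.0204…
After C$2,100.00 payment: C$7,611.0204… − C$2,100.00 = C$5,511.0204…
Balance at month 15: C$5,511.0204… × (1 + 0.008)^12 = C$6,063.9889…
Penalty: 15 × 1.5% × C$7,431.24 = C$1,672.03…
Final settlement = outstanding balance + penalty = C$6,063.9889… + C$1,672.03… = C$7,736.02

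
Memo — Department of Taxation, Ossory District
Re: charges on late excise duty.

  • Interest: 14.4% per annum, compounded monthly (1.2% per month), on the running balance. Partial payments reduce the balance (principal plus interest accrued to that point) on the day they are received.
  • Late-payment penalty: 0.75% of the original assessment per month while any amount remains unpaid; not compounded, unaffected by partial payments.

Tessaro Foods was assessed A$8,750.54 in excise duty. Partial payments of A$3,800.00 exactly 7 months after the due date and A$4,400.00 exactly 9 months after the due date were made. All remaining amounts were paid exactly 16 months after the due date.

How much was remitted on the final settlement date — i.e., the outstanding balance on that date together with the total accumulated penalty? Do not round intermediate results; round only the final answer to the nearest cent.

A$2,626.89

Balance at month 7: A$8,750.5400 × (1 + 0.012)^7 = A$9,512.5826…
After A$3,800.00 payment: A$9,512.5826… − A$3,800.00 = A$5,712.5826…
Balance at month 9: A$5,712.5826… × (1 + 0.012)^2 = A$5,850.5072…
After A$4,400.00 payment: A$5,850.5072… − A$4,400.00 = A$1,450.5072…
Balance at month 16: A$1,450.5072… × (1 + 0.012)^7 = A$1,576.8249…
Penalty: 16 × 0.75% × A$8,750.54 = A$1,050.06…
Final settlement = outstanding balance + penalty = A$1,576.8249… + A$1,050.06… = A$2,626.89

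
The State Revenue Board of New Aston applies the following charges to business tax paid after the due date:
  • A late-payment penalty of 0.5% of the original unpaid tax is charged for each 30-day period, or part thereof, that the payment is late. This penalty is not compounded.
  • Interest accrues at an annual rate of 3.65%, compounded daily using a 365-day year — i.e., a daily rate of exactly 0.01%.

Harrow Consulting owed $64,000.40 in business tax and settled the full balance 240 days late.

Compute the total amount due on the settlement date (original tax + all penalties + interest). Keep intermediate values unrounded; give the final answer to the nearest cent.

Penalty periods: ⌈240/30⌉ = 8; penalty = 8 × 0.5% × $64,000.40 = $2,560.02…
Interest: $64,000.40 × ((1 + 0.0001)^240 − 1) = $64,000.40 × 0.02428909… = $1,554.5114…
Total = $64,000.40 + $2,560.0160 + $1,554.5114… = $68,114.93

$68,114.93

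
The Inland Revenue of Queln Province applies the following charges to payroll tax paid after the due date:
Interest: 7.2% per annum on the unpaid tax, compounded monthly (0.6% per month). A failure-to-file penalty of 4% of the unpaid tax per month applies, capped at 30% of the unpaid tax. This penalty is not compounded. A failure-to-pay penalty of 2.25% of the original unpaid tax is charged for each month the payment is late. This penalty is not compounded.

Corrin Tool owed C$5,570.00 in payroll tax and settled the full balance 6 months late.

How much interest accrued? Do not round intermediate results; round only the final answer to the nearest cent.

Interest: C$5,570.00 × ((1 + 0.006)^6 − 1) = C$5,570.00 × 0.0365443… = C$203.5520…

C$203.55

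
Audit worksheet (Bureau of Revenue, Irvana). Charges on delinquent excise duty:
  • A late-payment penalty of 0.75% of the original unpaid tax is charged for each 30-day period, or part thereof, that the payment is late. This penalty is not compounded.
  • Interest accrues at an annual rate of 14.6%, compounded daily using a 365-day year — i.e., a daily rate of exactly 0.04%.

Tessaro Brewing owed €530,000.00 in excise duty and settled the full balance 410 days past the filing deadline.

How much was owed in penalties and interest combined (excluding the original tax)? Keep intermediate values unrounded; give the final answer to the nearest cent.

€150,083.11

Penalty periods: ⌈410/30⌉ = 14; penalty = 14 × 0.75% × €530,000.00 = €55,650.00
Interest: €530,000.00 × ((1 + 0.0004)^410 − 1) = €530,000.00 × 0.17817568… = €94,433.1107…
Penalties + interest = €55,650.0000 + €94,433.1107… = €150,083.11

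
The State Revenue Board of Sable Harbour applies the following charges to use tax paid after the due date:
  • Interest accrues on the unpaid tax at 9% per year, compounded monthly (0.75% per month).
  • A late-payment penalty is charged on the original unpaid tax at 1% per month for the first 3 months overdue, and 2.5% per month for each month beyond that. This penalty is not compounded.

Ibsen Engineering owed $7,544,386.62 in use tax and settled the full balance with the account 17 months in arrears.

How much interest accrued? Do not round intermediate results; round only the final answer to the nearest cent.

Interest: $7,544,386.62 × ((1 + 0.0075)^17 − 1) = $7,544,386.62 × 0.1354446… = $1,021,846.0850…

$1,021,846.09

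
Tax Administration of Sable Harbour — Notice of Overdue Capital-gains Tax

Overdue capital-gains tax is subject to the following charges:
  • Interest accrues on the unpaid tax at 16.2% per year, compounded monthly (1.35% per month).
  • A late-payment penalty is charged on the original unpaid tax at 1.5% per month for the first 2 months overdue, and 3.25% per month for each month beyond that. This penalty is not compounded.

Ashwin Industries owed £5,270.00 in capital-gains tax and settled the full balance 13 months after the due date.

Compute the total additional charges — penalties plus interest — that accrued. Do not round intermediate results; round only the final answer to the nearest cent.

£3,045.76

Penalty, months 1–2: 2 × 1.5% × £5,270.00 = £158.10
Penalty, months 3–13: 11 × 3.25% × £5,270.00 = £1,884.03…
Interest: £5,270.00 × ((1 + 0.0135)^13 − 1) = £5,270.00 × 0.1904435… = £1,003.6373…
Penalties + interest = £2,042.1250 + £1,003.6373… = £3,045.76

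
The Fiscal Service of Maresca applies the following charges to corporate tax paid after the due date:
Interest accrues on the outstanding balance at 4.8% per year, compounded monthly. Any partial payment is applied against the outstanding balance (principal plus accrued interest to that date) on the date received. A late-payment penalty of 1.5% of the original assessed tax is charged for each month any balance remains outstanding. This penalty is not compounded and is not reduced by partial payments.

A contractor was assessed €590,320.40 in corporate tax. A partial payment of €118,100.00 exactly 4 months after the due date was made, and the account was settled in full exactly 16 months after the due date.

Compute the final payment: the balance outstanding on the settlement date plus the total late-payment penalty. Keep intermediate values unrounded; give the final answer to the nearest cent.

Monthly rate = 4.8% ÷ 12 = 0.4%
Balance at month 4: €590,320.4000 × (1 + 0.004)^4 = €599,822.3484…
After €118,100.00 payment: €599,822.3484… − €118,100.00 = €481,722.3484…
Balance at month 16: €481,722.3484… × (1 + 0.004)^12 = €505,360.5640…
Penalty: 16 × 1.5% × €590,320.40 = €141,676.90…
Final settlement = outstanding balance + penalty = €505,360.5640… + €141,676.90… = €647,037.46

€647,037.46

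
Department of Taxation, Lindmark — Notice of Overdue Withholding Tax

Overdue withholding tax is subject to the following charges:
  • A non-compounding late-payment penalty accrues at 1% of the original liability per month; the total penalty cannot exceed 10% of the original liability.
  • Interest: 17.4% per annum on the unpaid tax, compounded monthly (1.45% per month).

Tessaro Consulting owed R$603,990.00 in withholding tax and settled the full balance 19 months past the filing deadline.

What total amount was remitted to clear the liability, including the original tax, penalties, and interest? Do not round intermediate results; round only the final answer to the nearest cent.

Penalty (uncapped): 19 × 1% × R$603,990.00 = R$114,758.10; cap = 10% × R$603,990.00 = R$60,399.00 → penalty = R$60,399.00
Interest: R$603,990.00 × ((1 + 0.0145)^19 − 1) = R$603,990.00 × 0.3145859… = R$190,006.7491…
Total = R$603,990.00 + R$60,399.0000 + R$190,006.7491… = R$854,395.75

R$854,395.75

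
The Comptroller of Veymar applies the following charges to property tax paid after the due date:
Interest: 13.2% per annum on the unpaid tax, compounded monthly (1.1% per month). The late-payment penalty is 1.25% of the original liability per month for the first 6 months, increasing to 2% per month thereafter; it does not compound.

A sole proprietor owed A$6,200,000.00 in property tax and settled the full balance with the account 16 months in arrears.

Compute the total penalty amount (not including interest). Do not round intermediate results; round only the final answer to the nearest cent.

A$1,705,000.00

Penalty, months 1–6: 6 × 1.25% × A$6,200,000.00 = A$465,000.00
Penalty, months 7–16: 10 × 2% × A$6,200,000.00 = A$1,240,000.00
Total penalty = A$465,000.00 + A$1,240,000.00 = A$1,705,000.00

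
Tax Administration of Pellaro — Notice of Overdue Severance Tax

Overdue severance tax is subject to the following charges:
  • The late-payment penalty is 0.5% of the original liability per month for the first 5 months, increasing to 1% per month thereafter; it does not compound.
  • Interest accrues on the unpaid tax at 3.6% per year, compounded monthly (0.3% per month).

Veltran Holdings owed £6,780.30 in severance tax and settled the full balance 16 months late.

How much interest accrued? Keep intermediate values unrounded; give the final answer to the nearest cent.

Interest: £6,780.30 × ((1 + 0.003)^16 − 1) = £6,780.30 × 0.0490953… = £332.8806…

£332.88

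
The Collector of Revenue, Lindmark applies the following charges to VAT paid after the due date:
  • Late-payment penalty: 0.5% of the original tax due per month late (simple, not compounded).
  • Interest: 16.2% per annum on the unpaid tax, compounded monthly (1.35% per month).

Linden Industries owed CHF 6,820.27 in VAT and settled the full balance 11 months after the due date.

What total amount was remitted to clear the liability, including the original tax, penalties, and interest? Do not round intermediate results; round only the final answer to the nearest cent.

Late-payment penalty: 11 × 0.5% × CHF 6,820.27 = CHF 375.11…
Interest: CHF 6,820.27 × ((1 + 0.0135)^11 − 1) = CHF 6,820.27 × 0.1589409… = CHF 1,084.0197…
Total = CHF 6,820.27 + CHF 375.1149… + CHF 1,084.0197… = CHF 8,279.40

CHF 8,279.40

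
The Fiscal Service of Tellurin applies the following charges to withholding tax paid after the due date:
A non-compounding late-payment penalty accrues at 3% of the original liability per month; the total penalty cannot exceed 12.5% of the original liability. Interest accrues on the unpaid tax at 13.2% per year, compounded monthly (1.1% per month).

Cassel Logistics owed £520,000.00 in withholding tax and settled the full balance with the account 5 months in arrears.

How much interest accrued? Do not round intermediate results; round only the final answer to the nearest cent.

Interest: £520,000.00 × ((1 + 0.011)^5 − 1) = £520,000.00 × 0.0562234… = £29,236.1594…

£29,236.16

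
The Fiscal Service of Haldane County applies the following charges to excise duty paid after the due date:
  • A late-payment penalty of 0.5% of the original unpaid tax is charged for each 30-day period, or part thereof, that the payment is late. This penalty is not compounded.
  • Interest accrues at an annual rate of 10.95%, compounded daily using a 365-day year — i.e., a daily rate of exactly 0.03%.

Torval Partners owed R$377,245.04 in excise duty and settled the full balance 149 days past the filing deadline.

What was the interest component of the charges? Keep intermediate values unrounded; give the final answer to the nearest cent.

Interest: R$377,245.04 × ((1 + 0.0003)^149 − 1) = R$377,245.04 × 0.04570709… = R$17,242.7724…

R$17,242.77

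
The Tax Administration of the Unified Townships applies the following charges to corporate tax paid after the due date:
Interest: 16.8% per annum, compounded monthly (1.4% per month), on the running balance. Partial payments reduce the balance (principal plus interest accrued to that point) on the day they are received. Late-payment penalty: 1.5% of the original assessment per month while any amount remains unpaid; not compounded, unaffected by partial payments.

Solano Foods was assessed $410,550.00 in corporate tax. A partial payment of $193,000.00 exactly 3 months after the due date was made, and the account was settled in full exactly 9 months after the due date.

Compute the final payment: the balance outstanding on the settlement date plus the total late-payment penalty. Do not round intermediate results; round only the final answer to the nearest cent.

Balance at month 3: $410,550.0000 × (1 + 0.014)^3 = $428,035.6299…
After $193,000.00 payment: $428,035.6299… − $193,000.00 = $235,035.6299…
Balance at month 9: $235,035.6299… × (1 + 0.014)^6 = $255,482.6626…
Penalty: 9 × 1.5% × $410,550.00 = $55,424.25
Final settlement = outstanding balance + penalty = $255,482.6626… + $55,424.25 = $310,906.91

$310,906.91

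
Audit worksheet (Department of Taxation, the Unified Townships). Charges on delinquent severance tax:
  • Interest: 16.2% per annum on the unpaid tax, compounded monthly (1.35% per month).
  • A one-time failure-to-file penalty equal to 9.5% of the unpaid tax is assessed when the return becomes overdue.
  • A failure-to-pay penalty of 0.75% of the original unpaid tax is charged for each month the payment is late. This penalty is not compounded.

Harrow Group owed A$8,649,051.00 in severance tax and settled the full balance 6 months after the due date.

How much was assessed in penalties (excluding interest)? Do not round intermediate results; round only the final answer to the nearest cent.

A$1,210,867.14

Failure-to-file penalty: 9.5% × A$8,649,051.00 = A$821,659.85…
Failure-to-pay penalty = 0.75% × A$8,649,051.00 × 6 mo = A$389,207.30…
Total penalty = A$821,659.85… + A$389,207.30… = A$1,210,867.14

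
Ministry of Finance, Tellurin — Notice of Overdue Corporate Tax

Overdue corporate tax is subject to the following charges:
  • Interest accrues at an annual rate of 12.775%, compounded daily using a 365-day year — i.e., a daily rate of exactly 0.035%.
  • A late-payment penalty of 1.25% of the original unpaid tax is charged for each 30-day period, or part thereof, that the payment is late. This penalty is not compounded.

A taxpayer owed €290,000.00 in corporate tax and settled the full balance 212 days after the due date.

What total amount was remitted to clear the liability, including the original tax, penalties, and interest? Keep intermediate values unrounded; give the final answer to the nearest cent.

Penalty periods: ⌈212/30⌉ = 8; penalty = 8 × 1.25% × €290,000.00 = €29,000.00
Interest: €290,000.00 × ((1 + 0.00035)^212 − 1) = €290,000.00 × 0.07700821… = €22,332.3799…
Total = €290,000.00 + €29,000.0000 + €22,332.3799… = €341,332.38

€341,332.38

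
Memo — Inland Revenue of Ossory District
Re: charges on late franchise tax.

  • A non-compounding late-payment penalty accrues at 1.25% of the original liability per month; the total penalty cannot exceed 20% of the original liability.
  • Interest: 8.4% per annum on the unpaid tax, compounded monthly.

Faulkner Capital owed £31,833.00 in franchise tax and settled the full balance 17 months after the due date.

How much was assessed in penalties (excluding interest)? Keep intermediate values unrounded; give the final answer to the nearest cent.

£6,366.60

Penalty (uncapped): 17 × 1.25% × £31,833.00 = £6,764.51…; cap = 20% × £31,833.00 = £6,366.60 → penalty = £6,366.60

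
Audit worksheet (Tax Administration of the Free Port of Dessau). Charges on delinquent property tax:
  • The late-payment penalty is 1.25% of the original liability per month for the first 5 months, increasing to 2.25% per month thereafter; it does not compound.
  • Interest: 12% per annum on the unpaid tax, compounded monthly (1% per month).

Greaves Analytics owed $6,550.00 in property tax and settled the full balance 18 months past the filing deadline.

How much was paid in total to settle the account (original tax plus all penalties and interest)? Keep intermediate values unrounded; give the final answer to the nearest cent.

$10,160.02

Penalty, months 1–5: 5 × 1.25% × $6,550.00 = $409.38…
Penalty, months 6–18: 13 × 2.25% × $6,550.00 = $1,915.88…
Interest: $6,550.00 × ((1 + 0.01)^18 − 1) = $6,550.00 × 0.1961475… = $1,284.7660…
Total = $6,550.00 + $2,325.2500 + $1,284.7660… = $10,160.02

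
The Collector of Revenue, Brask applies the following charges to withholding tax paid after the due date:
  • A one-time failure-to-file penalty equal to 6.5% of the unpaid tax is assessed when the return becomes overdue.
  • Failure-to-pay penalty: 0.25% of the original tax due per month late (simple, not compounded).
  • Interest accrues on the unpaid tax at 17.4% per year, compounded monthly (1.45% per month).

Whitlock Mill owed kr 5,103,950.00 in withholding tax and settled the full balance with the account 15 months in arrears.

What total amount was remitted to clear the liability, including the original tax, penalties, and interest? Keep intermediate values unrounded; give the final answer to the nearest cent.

Failure-to-file penalty: 6.5% × kr 5,103,950.00 = kr 331,756.75
Failure-to-pay penalty = 0.25% × kr 5,103,950.00 × 15 mo = kr 191,398.13…
Interest: kr 5,103,950.00 × ((1 + 0.0145)^15 − 1) = kr 5,103,950.00 × 0.2410257… = kr 1,230,183.0527…
Total = kr 5,103,950.00 + kr 523,154.8750 + kr 1,230,183.0527… = kr 6,857,287.93

kr 6,857,287.93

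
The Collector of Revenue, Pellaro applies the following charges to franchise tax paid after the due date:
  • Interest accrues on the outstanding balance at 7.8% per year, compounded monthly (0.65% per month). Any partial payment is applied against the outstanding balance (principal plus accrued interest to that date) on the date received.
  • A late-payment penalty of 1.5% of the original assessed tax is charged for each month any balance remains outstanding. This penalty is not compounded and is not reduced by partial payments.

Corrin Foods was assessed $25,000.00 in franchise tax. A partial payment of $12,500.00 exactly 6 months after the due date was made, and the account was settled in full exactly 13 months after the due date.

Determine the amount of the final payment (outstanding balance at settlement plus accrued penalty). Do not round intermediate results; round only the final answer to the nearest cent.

Balance at month 6: $25,000.0000 × (1 + 0.0065)^6 = $25,990.9817…
After $12,500.00 payment: $25,990.9817… − $12,500.00 = $13,490.9817…
Balance at month 13: $13,490.9817… × (1 + 0.0065)^7 = $14,116.9218…
Penalty: 13 × 1.5% × $25,000.00 = $4,875.00
Final settlement = outstanding balance + penalty = $14,116.9218… + $4,875.00 = $18,991.92

$18,991.92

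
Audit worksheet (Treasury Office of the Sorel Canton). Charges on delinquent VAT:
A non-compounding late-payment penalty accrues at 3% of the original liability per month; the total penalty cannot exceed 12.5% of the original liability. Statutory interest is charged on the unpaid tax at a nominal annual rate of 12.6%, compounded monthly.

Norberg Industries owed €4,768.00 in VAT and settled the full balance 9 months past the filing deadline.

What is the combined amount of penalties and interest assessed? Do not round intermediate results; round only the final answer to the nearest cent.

Penalty (uncapped): 9 × 3% × €4,768.00 = €1,287.36; cap = 12.5% × €4,768.00 = €596.00 → penalty = €596.00
Interest (12.6%/yr ÷ 12 = 1.05%/month): €4,768.00 × ((1 + 0.0105)^9 − 1) = €469.9712…
Penalties + interest = €596.0000 + €469.9712… = €1,065.97

€1,065.97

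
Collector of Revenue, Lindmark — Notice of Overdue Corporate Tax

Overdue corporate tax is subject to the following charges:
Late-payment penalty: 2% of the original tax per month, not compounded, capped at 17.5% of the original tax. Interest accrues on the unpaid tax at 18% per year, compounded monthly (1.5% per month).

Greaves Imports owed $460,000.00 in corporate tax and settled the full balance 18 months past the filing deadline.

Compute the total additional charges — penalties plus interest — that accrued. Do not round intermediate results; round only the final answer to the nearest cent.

$221,876.69

Penalty (uncapped): 18 × 2% × $460,000.00 = $165,600.00; cap = 17.5% × $460,000.00 = $80,500.00 → penalty = $80,500.00
Interest: $460,000.00 × ((1 + 0.015)^18 − 1) = $460,000.00 × 0.3073406… = $141,376.6925…
Penalties + interest = $80,500.0000 + $141,376.6925… = $221,876.69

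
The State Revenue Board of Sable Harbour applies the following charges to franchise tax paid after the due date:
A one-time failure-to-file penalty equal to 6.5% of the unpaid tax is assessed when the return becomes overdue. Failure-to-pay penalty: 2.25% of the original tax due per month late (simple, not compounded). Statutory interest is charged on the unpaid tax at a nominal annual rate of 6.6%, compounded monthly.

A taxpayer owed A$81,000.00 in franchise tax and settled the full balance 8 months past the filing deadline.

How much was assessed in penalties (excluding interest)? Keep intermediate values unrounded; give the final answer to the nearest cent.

Failure-to-file penalty: 6.5% × A$81,000.00 = A$5,265.00
Failure-to-pay penalty = 2.25% × A$81,000.00 × 8 mo = A$14,580.00
Total penalty = A$5,265.00 + A$14,580.00 = A$19,845.00

A$19,845.00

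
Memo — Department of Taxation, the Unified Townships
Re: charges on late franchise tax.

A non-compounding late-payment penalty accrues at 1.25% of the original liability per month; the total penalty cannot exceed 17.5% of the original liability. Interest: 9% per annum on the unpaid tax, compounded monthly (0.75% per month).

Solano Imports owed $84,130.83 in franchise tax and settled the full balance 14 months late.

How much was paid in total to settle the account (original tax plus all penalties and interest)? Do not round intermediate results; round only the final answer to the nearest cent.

Penalty (uncapped): 14 × 1.25% × $84,130.83 = $14,722.90…; cap = 17.5% × $84,130.83 = $14,722.90… → penalty = $14,722.90…
Interest: $84,130.83 × ((1 + 0.0075)^14 − 1) = $84,130.83 × 0.1102755… = $9,277.5717…
Total = $84,130.83 + $14,722.8953… + $9,277.5717… = $108,131.30

$108,131.30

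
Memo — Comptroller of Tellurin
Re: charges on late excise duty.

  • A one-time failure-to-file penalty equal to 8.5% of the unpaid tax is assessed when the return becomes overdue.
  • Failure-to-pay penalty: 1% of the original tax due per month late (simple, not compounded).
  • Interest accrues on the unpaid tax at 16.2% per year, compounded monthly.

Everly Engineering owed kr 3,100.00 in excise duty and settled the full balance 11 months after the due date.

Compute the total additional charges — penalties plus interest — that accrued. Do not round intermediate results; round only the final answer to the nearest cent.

Failure-to-file penalty: 8.5% × kr 3,100.00 = kr 263.50
Failure-to-pay penalty: 11 × 1% × kr 3,100.00 = kr 341.00
Interest (16.2%/yr ÷ 12 = 1.35%/month): kr 3,100.00 × ((1 + 0.0135)^11 − 1) = kr 492.7167…
Penalties + interest = kr 604.5000 + kr 492.7167… = kr 1,097.22

kr 1,097.22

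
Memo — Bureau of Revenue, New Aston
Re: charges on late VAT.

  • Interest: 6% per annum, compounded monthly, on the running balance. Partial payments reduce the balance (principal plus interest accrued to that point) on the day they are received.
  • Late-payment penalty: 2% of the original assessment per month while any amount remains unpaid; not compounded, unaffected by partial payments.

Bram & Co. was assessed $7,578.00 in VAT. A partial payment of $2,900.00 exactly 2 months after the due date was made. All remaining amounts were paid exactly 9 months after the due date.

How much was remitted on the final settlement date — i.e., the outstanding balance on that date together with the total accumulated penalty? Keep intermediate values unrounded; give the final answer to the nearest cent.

$6,286.92

Monthly rate = 6% ÷ 12 = 0.5%
Balance at month 2: $7,578.0000 × (1 + 0.005)^2 = $7,653.9695…
After $2,900.00 payment: $7,653.9695… − $2,900.00 = $4,753.9695…
Balance at month 9: $4,753.9695… × (1 + 0.005)^7 = $4,922.8751…
Penalty: 9 × 2% × $7,578.00 = $1,364.04
Final settlement = outstanding balance + penalty = $4,922.8751… + $1,364.04 = $6,286.92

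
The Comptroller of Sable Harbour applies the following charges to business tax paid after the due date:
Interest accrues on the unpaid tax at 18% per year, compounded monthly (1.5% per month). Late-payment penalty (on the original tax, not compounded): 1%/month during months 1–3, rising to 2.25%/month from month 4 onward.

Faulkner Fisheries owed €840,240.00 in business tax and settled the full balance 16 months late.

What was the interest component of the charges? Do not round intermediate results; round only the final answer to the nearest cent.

€226,012.42

Interest: €840,240.00 × ((1 + 0.015)^16 − 1) = €840,240.00 × 0.2689855… = €226,012.4166…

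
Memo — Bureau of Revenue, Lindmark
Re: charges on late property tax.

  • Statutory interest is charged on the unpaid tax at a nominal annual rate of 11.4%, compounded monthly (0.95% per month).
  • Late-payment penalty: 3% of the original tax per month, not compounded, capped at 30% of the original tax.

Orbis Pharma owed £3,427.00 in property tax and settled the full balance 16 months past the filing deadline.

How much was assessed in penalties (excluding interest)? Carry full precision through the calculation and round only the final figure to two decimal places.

Penalty (uncapped): 16 × 3% × £3,427.00 = £1,644.96; cap = 30% × £3,427.00 = £1,028.10 → penalty = £1,028.10

£1,028.10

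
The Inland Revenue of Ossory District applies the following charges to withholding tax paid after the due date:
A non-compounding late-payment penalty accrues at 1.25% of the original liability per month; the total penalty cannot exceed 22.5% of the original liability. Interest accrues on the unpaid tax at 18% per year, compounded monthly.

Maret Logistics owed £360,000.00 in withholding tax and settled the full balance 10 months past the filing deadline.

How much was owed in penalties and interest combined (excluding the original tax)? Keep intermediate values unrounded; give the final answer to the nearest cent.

£102,794.70

Penalty: 10 × 1.25% × £360,000.00 = £45,000.00 (below the 22.5% cap of £81,000.00)
Interest (18%/yr ÷ 12 = 1.5%/month): £360,000.00 × ((1 + 0.015)^10 − 1) = £57,794.6970…
Penalties + interest = £45,000.0000 + £57,794.6970… = £102,794.70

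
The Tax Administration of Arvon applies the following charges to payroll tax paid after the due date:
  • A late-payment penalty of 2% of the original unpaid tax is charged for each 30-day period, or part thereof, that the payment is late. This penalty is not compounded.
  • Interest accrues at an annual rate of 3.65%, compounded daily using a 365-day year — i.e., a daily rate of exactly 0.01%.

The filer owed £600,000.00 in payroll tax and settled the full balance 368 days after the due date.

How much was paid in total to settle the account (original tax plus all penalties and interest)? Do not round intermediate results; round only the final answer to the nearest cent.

£778,490.16

Penalty periods: ⌈368/30⌉ = 13; penalty = 13 × 2% × £600,000.00 = £156,000.00
Interest: £600,000.00 × ((1 + 0.0001)^368 − 1) = £600,000.00 × 0.03748359… = £22,490.1565…
Total = £600,000.00 + £156,000.0000 + £22,490.1565… = £778,490.16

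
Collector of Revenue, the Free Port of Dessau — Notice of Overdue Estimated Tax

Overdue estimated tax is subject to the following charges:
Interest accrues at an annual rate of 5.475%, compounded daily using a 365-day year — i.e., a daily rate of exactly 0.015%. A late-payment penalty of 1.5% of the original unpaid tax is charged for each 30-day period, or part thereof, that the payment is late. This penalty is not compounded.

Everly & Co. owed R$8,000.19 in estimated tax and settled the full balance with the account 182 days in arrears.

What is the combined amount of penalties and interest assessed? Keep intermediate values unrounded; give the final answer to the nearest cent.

Penalty periods: ⌈182/30⌉ = 7; penalty = 7 × 1.5% × R$8,000.19 = R$840.02…
Interest: R$8,000.19 × ((1 + 0.00015)^182 − 1) = R$8,000.19 × 0.02767396… = R$221.3969…
Penalties + interest = R$840.0200… + R$221.3969… = R$1,061.42

R$1,061.42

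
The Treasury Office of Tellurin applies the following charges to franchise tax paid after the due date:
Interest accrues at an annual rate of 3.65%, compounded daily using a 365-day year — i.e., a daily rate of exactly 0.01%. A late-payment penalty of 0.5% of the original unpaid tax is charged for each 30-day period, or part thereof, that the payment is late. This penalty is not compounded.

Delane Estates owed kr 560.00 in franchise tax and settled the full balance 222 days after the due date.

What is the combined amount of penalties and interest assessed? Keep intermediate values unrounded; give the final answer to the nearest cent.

kr 34.97

Penalty periods: ⌈222/30⌉ = 8; penalty = 8 × 0.5% × kr 560.00 = kr 22.40
Interest: kr 560.00 × ((1 + 0.0001)^222 − 1) = kr 560.00 × 0.02244712… = kr 12.5704…
Penalties + interest = kr 22.4000 + kr 12.5704… = kr 34.97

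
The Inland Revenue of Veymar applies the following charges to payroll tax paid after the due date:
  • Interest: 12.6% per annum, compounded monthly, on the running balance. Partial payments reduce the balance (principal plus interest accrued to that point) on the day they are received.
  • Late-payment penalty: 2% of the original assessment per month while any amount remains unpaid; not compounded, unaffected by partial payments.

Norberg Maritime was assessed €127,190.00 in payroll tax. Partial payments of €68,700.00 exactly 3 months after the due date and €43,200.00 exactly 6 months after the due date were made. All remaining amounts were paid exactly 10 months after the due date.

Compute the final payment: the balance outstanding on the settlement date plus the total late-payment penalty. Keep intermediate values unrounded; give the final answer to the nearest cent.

€47,677.47

Monthly rate = 12.6% ÷ 12 = 1.05%
Balance at month 3: €127,190.0000 × (1 + 0.0105)^3 = €131,238.7003…
After €68,700.00 payment: €131,238.7003… − €68,700.00 = €62,538.7003…
Balance at month 6: €62,538.7003… × (1 + 0.0105)^3 = €64,529.4265…
After €43,200.00 payment: €64,529.4265… − €43,200.00 = €21,329.4265…
Balance at month 10: €21,329.4265… × (1 + 0.0105)^4 = €22,239.4708…
Penalty: 10 × 2% × €127,190.00 = €25,438.00
Final settlement = outstanding balance + penalty = €22,239.4708… + €25,438.00 = €47,677.47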